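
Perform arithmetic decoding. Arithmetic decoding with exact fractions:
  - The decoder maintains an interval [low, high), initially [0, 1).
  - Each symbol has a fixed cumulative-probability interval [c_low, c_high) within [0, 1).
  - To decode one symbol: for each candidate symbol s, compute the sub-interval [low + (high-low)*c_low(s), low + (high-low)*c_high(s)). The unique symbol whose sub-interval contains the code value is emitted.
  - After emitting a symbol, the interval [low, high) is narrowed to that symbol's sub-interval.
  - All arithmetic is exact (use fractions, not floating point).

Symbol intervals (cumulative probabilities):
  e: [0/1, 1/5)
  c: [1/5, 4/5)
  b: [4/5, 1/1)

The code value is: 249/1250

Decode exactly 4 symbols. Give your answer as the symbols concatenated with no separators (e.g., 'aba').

Answer: ebbb

Derivation:
Step 1: interval [0/1, 1/1), width = 1/1 - 0/1 = 1/1
  'e': [0/1 + 1/1*0/1, 0/1 + 1/1*1/5) = [0/1, 1/5) <- contains code 249/1250
  'c': [0/1 + 1/1*1/5, 0/1 + 1/1*4/5) = [1/5, 4/5)
  'b': [0/1 + 1/1*4/5, 0/1 + 1/1*1/1) = [4/5, 1/1)
  emit 'e', narrow to [0/1, 1/5)
Step 2: interval [0/1, 1/5), width = 1/5 - 0/1 = 1/5
  'e': [0/1 + 1/5*0/1, 0/1 + 1/5*1/5) = [0/1, 1/25)
  'c': [0/1 + 1/5*1/5, 0/1 + 1/5*4/5) = [1/25, 4/25)
  'b': [0/1 + 1/5*4/5, 0/1 + 1/5*1/1) = [4/25, 1/5) <- contains code 249/1250
  emit 'b', narrow to [4/25, 1/5)
Step 3: interval [4/25, 1/5), width = 1/5 - 4/25 = 1/25
  'e': [4/25 + 1/25*0/1, 4/25 + 1/25*1/5) = [4/25, 21/125)
  'c': [4/25 + 1/25*1/5, 4/25 + 1/25*4/5) = [21/125, 24/125)
  'b': [4/25 + 1/25*4/5, 4/25 + 1/25*1/1) = [24/125, 1/5) <- contains code 249/1250
  emit 'b', narrow to [24/125, 1/5)
Step 4: interval [24/125, 1/5), width = 1/5 - 24/125 = 1/125
  'e': [24/125 + 1/125*0/1, 24/125 + 1/125*1/5) = [24/125, 121/625)
  'c': [24/125 + 1/125*1/5, 24/125 + 1/125*4/5) = [121/625, 124/625)
  'b': [24/125 + 1/125*4/5, 24/125 + 1/125*1/1) = [124/625, 1/5) <- contains code 249/1250
  emit 'b', narrow to [124/625, 1/5)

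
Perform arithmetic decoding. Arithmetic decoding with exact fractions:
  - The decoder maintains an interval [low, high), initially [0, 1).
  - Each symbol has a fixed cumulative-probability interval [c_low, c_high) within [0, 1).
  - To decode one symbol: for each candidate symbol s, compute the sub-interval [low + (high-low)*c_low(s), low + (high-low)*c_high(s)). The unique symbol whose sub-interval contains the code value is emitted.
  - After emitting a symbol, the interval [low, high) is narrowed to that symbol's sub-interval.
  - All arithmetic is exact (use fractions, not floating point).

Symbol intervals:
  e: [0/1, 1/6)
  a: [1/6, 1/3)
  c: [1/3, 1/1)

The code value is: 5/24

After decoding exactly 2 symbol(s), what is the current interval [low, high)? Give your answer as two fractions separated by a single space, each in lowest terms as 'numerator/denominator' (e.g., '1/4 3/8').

Step 1: interval [0/1, 1/1), width = 1/1 - 0/1 = 1/1
  'e': [0/1 + 1/1*0/1, 0/1 + 1/1*1/6) = [0/1, 1/6)
  'a': [0/1 + 1/1*1/6, 0/1 + 1/1*1/3) = [1/6, 1/3) <- contains code 5/24
  'c': [0/1 + 1/1*1/3, 0/1 + 1/1*1/1) = [1/3, 1/1)
  emit 'a', narrow to [1/6, 1/3)
Step 2: interval [1/6, 1/3), width = 1/3 - 1/6 = 1/6
  'e': [1/6 + 1/6*0/1, 1/6 + 1/6*1/6) = [1/6, 7/36)
  'a': [1/6 + 1/6*1/6, 1/6 + 1/6*1/3) = [7/36, 2/9) <- contains code 5/24
  'c': [1/6 + 1/6*1/3, 1/6 + 1/6*1/1) = [2/9, 1/3)
  emit 'a', narrow to [7/36, 2/9)

Answer: 7/36 2/9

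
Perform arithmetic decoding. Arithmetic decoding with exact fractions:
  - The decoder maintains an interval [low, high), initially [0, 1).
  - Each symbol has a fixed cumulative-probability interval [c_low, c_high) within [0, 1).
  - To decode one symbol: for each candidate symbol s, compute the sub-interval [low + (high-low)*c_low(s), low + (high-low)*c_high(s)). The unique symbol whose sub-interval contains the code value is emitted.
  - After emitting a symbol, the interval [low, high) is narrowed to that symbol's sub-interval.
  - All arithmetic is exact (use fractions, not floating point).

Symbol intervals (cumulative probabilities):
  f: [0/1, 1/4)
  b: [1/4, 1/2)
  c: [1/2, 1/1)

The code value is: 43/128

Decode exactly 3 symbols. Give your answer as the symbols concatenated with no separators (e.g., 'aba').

Step 1: interval [0/1, 1/1), width = 1/1 - 0/1 = 1/1
  'f': [0/1 + 1/1*0/1, 0/1 + 1/1*1/4) = [0/1, 1/4)
  'b': [0/1 + 1/1*1/4, 0/1 + 1/1*1/2) = [1/4, 1/2) <- contains code 43/128
  'c': [0/1 + 1/1*1/2, 0/1 + 1/1*1/1) = [1/2, 1/1)
  emit 'b', narrow to [1/4, 1/2)
Step 2: interval [1/4, 1/2), width = 1/2 - 1/4 = 1/4
  'f': [1/4 + 1/4*0/1, 1/4 + 1/4*1/4) = [1/4, 5/16)
  'b': [1/4 + 1/4*1/4, 1/4 + 1/4*1/2) = [5/16, 3/8) <- contains code 43/128
  'c': [1/4 + 1/4*1/2, 1/4 + 1/4*1/1) = [3/8, 1/2)
  emit 'b', narrow to [5/16, 3/8)
Step 3: interval [5/16, 3/8), width = 3/8 - 5/16 = 1/16
  'f': [5/16 + 1/16*0/1, 5/16 + 1/16*1/4) = [5/16, 21/64)
  'b': [5/16 + 1/16*1/4, 5/16 + 1/16*1/2) = [21/64, 11/32) <- contains code 43/128
  'c': [5/16 + 1/16*1/2, 5/16 + 1/16*1/1) = [11/32, 3/8)
  emit 'b', narrow to [21/64, 11/32)

Answer: bbb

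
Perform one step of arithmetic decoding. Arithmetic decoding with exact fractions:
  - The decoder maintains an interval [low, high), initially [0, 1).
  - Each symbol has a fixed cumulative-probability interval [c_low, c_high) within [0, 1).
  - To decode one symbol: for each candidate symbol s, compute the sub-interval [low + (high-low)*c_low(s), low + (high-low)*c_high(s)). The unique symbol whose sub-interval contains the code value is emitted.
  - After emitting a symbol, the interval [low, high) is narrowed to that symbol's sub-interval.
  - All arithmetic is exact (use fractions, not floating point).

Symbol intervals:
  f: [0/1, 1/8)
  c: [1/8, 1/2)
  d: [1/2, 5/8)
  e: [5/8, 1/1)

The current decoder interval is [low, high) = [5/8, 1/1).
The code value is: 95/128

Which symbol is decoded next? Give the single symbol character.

Interval width = high − low = 1/1 − 5/8 = 3/8
Scaled code = (code − low) / width = (95/128 − 5/8) / 3/8 = 5/16
  f: [0/1, 1/8) 
  c: [1/8, 1/2) ← scaled code falls here ✓
  d: [1/2, 5/8) 
  e: [5/8, 1/1) 

Answer: c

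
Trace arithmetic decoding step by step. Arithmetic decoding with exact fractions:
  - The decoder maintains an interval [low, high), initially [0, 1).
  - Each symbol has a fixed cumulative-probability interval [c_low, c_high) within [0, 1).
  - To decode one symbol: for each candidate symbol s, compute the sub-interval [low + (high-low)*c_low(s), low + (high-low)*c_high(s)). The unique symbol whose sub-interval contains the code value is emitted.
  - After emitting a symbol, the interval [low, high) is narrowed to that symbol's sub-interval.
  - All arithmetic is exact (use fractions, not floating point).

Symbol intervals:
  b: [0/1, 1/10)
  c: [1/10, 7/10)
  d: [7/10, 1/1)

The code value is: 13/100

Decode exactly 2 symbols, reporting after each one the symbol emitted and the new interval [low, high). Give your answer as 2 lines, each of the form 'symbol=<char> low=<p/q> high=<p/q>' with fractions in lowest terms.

Step 1: interval [0/1, 1/1), width = 1/1 - 0/1 = 1/1
  'b': [0/1 + 1/1*0/1, 0/1 + 1/1*1/10) = [0/1, 1/10)
  'c': [0/1 + 1/1*1/10, 0/1 + 1/1*7/10) = [1/10, 7/10) <- contains code 13/100
  'd': [0/1 + 1/1*7/10, 0/1 + 1/1*1/1) = [7/10, 1/1)
  emit 'c', narrow to [1/10, 7/10)
Step 2: interval [1/10, 7/10), width = 7/10 - 1/10 = 3/5
  'b': [1/10 + 3/5*0/1, 1/10 + 3/5*1/10) = [1/10, 4/25) <- contains code 13/100
  'c': [1/10 + 3/5*1/10, 1/10 + 3/5*7/10) = [4/25, 13/25)
  'd': [1/10 + 3/5*7/10, 1/10 + 3/5*1/1) = [13/25, 7/10)
  emit 'b', narrow to [1/10, 4/25)

Answer: symbol=c low=1/10 high=7/10
symbol=b low=1/10 high=4/25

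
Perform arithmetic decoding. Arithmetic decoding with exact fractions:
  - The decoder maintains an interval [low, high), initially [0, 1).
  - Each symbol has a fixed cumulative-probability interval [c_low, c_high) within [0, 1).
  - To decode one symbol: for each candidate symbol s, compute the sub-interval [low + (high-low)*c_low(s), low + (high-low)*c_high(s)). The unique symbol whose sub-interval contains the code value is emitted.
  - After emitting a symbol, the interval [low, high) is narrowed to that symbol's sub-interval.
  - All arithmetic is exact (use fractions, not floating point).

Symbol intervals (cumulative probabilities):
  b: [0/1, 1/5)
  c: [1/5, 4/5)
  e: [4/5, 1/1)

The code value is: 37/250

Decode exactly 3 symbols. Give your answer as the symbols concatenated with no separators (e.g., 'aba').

Answer: bce

Derivation:
Step 1: interval [0/1, 1/1), width = 1/1 - 0/1 = 1/1
  'b': [0/1 + 1/1*0/1, 0/1 + 1/1*1/5) = [0/1, 1/5) <- contains code 37/250
  'c': [0/1 + 1/1*1/5, 0/1 + 1/1*4/5) = [1/5, 4/5)
  'e': [0/1 + 1/1*4/5, 0/1 + 1/1*1/1) = [4/5, 1/1)
  emit 'b', narrow to [0/1, 1/5)
Step 2: interval [0/1, 1/5), width = 1/5 - 0/1 = 1/5
  'b': [0/1 + 1/5*0/1, 0/1 + 1/5*1/5) = [0/1, 1/25)
  'c': [0/1 + 1/5*1/5, 0/1 + 1/5*4/5) = [1/25, 4/25) <- contains code 37/250
  'e': [0/1 + 1/5*4/5, 0/1 + 1/5*1/1) = [4/25, 1/5)
  emit 'c', narrow to [1/25, 4/25)
Step 3: interval [1/25, 4/25), width = 4/25 - 1/25 = 3/25
  'b': [1/25 + 3/25*0/1, 1/25 + 3/25*1/5) = [1/25, 8/125)
  'c': [1/25 + 3/25*1/5, 1/25 + 3/25*4/5) = [8/125, 17/125)
  'e': [1/25 + 3/25*4/5, 1/25 + 3/25*1/1) = [17/125, 4/25) <- contains code 37/250
  emit 'e', narrow to [17/125, 4/25)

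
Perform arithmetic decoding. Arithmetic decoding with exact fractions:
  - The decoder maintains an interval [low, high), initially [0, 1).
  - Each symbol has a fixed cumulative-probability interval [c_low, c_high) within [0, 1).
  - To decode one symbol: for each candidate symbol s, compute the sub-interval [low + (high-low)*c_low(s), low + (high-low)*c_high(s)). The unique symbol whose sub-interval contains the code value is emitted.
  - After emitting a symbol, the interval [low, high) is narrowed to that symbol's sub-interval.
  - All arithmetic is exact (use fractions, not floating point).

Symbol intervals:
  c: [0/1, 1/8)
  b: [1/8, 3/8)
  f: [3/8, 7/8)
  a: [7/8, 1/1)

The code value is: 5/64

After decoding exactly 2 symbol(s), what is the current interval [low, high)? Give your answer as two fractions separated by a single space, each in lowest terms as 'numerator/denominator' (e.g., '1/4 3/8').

Step 1: interval [0/1, 1/1), width = 1/1 - 0/1 = 1/1
  'c': [0/1 + 1/1*0/1, 0/1 + 1/1*1/8) = [0/1, 1/8) <- contains code 5/64
  'b': [0/1 + 1/1*1/8, 0/1 + 1/1*3/8) = [1/8, 3/8)
  'f': [0/1 + 1/1*3/8, 0/1 + 1/1*7/8) = [3/8, 7/8)
  'a': [0/1 + 1/1*7/8, 0/1 + 1/1*1/1) = [7/8, 1/1)
  emit 'c', narrow to [0/1, 1/8)
Step 2: interval [0/1, 1/8), width = 1/8 - 0/1 = 1/8
  'c': [0/1 + 1/8*0/1, 0/1 + 1/8*1/8) = [0/1, 1/64)
  'b': [0/1 + 1/8*1/8, 0/1 + 1/8*3/8) = [1/64, 3/64)
  'f': [0/1 + 1/8*3/8, 0/1 + 1/8*7/8) = [3/64, 7/64) <- contains code 5/64
  'a': [0/1 + 1/8*7/8, 0/1 + 1/8*1/1) = [7/64, 1/8)
  emit 'f', narrow to [3/64, 7/64)

Answer: 3/64 7/64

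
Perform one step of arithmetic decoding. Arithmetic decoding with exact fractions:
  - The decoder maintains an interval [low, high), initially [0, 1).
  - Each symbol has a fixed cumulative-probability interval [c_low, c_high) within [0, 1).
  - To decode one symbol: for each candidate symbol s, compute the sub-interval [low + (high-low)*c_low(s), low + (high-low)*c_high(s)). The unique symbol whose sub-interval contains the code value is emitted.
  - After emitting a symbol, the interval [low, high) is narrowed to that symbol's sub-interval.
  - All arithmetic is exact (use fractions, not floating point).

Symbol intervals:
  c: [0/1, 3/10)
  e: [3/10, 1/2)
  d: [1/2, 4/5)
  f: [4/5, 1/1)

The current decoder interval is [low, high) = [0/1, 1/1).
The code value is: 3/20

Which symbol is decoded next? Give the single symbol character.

Answer: c

Derivation:
Interval width = high − low = 1/1 − 0/1 = 1/1
Scaled code = (code − low) / width = (3/20 − 0/1) / 1/1 = 3/20
  c: [0/1, 3/10) ← scaled code falls here ✓
  e: [3/10, 1/2) 
  d: [1/2, 4/5) 
  f: [4/5, 1/1) 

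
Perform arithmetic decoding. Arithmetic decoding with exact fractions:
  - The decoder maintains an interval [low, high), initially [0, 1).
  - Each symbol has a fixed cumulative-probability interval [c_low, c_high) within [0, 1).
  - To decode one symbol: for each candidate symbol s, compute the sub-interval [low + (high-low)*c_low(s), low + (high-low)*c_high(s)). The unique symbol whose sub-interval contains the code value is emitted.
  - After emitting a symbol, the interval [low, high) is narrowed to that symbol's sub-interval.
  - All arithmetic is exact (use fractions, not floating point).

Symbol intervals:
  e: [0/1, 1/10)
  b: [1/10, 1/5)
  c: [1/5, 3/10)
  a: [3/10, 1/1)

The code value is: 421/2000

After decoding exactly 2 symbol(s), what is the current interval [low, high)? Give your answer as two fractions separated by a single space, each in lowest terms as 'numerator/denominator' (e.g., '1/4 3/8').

Step 1: interval [0/1, 1/1), width = 1/1 - 0/1 = 1/1
  'e': [0/1 + 1/1*0/1, 0/1 + 1/1*1/10) = [0/1, 1/10)
  'b': [0/1 + 1/1*1/10, 0/1 + 1/1*1/5) = [1/10, 1/5)
  'c': [0/1 + 1/1*1/5, 0/1 + 1/1*3/10) = [1/5, 3/10) <- contains code 421/2000
  'a': [0/1 + 1/1*3/10, 0/1 + 1/1*1/1) = [3/10, 1/1)
  emit 'c', narrow to [1/5, 3/10)
Step 2: interval [1/5, 3/10), width = 3/10 - 1/5 = 1/10
  'e': [1/5 + 1/10*0/1, 1/5 + 1/10*1/10) = [1/5, 21/100)
  'b': [1/5 + 1/10*1/10, 1/5 + 1/10*1/5) = [21/100, 11/50) <- contains code 421/2000
  'c': [1/5 + 1/10*1/5, 1/5 + 1/10*3/10) = [11/50, 23/100)
  'a': [1/5 + 1/10*3/10, 1/5 + 1/10*1/1) = [23/100, 3/10)
  emit 'b', narrow to [21/100, 11/50)

Answer: 21/100 11/50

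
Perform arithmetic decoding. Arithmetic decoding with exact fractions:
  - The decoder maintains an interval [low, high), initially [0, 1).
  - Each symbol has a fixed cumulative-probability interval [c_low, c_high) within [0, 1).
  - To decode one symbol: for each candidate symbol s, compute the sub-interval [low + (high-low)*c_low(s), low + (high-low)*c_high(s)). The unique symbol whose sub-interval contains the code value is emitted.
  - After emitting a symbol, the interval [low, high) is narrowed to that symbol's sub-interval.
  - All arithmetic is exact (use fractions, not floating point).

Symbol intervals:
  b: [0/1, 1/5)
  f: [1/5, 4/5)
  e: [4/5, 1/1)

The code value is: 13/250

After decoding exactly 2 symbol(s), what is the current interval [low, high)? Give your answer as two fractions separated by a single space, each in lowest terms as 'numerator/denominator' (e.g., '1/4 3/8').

Answer: 1/25 4/25

Derivation:
Step 1: interval [0/1, 1/1), width = 1/1 - 0/1 = 1/1
  'b': [0/1 + 1/1*0/1, 0/1 + 1/1*1/5) = [0/1, 1/5) <- contains code 13/250
  'f': [0/1 + 1/1*1/5, 0/1 + 1/1*4/5) = [1/5, 4/5)
  'e': [0/1 + 1/1*4/5, 0/1 + 1/1*1/1) = [4/5, 1/1)
  emit 'b', narrow to [0/1, 1/5)
Step 2: interval [0/1, 1/5), width = 1/5 - 0/1 = 1/5
  'b': [0/1 + 1/5*0/1, 0/1 + 1/5*1/5) = [0/1, 1/25)
  'f': [0/1 + 1/5*1/5, 0/1 + 1/5*4/5) = [1/25, 4/25) <- contains code 13/250
  'e': [0/1 + 1/5*4/5, 0/1 + 1/5*1/1) = [4/25, 1/5)
  emit 'f', narrow to [1/25, 4/25)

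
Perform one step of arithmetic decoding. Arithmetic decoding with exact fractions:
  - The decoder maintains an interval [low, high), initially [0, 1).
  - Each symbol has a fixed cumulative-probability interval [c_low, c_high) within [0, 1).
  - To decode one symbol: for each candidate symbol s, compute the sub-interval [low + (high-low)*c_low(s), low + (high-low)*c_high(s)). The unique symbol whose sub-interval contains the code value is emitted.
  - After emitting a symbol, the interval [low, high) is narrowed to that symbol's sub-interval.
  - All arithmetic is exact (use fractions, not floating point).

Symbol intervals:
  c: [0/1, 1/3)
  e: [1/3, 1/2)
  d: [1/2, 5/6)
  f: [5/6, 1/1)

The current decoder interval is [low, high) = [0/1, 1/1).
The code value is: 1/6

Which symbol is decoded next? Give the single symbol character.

Interval width = high − low = 1/1 − 0/1 = 1/1
Scaled code = (code − low) / width = (1/6 − 0/1) / 1/1 = 1/6
  c: [0/1, 1/3) ← scaled code falls here ✓
  e: [1/3, 1/2) 
  d: [1/2, 5/6) 
  f: [5/6, 1/1) 

Answer: c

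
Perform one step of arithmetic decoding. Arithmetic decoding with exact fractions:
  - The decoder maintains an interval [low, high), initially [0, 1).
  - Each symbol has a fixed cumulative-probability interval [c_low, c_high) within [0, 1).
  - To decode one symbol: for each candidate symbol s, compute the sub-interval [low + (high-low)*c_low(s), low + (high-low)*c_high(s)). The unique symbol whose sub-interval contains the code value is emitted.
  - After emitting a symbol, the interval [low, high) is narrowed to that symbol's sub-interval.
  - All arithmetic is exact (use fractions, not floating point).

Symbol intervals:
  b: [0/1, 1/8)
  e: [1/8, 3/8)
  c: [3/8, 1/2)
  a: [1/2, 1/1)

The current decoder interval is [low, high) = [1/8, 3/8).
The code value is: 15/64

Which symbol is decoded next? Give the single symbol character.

Answer: c

Derivation:
Interval width = high − low = 3/8 − 1/8 = 1/4
Scaled code = (code − low) / width = (15/64 − 1/8) / 1/4 = 7/16
  b: [0/1, 1/8) 
  e: [1/8, 3/8) 
  c: [3/8, 1/2) ← scaled code falls here ✓
  a: [1/2, 1/1) 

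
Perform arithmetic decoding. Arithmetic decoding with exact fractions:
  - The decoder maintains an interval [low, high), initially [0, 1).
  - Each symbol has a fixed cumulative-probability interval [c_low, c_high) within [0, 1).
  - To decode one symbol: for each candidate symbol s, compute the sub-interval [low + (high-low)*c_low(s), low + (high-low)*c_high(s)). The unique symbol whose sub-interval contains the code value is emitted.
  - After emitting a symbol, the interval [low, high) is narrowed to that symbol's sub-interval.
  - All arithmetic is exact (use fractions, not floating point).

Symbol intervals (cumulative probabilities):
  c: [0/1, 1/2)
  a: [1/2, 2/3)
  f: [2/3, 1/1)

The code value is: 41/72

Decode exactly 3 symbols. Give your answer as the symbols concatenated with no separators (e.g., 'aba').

Step 1: interval [0/1, 1/1), width = 1/1 - 0/1 = 1/1
  'c': [0/1 + 1/1*0/1, 0/1 + 1/1*1/2) = [0/1, 1/2)
  'a': [0/1 + 1/1*1/2, 0/1 + 1/1*2/3) = [1/2, 2/3) <- contains code 41/72
  'f': [0/1 + 1/1*2/3, 0/1 + 1/1*1/1) = [2/3, 1/1)
  emit 'a', narrow to [1/2, 2/3)
Step 2: interval [1/2, 2/3), width = 2/3 - 1/2 = 1/6
  'c': [1/2 + 1/6*0/1, 1/2 + 1/6*1/2) = [1/2, 7/12) <- contains code 41/72
  'a': [1/2 + 1/6*1/2, 1/2 + 1/6*2/3) = [7/12, 11/18)
  'f': [1/2 + 1/6*2/3, 1/2 + 1/6*1/1) = [11/18, 2/3)
  emit 'c', narrow to [1/2, 7/12)
Step 3: interval [1/2, 7/12), width = 7/12 - 1/2 = 1/12
  'c': [1/2 + 1/12*0/1, 1/2 + 1/12*1/2) = [1/2, 13/24)
  'a': [1/2 + 1/12*1/2, 1/2 + 1/12*2/3) = [13/24, 5/9)
  'f': [1/2 + 1/12*2/3, 1/2 + 1/12*1/1) = [5/9, 7/12) <- contains code 41/72
  emit 'f', narrow to [5/9, 7/12)

Answer: acf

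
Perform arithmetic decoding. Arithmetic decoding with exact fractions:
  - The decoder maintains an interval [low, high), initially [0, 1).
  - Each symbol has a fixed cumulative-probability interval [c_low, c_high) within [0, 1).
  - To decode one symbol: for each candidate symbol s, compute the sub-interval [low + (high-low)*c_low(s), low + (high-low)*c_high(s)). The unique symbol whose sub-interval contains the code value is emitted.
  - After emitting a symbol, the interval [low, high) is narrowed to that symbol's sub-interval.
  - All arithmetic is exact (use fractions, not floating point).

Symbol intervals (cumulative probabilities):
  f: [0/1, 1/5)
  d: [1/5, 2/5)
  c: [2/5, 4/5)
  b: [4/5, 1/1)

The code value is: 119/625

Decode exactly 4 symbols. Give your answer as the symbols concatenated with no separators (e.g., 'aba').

Step 1: interval [0/1, 1/1), width = 1/1 - 0/1 = 1/1
  'f': [0/1 + 1/1*0/1, 0/1 + 1/1*1/5) = [0/1, 1/5) <- contains code 119/625
  'd': [0/1 + 1/1*1/5, 0/1 + 1/1*2/5) = [1/5, 2/5)
  'c': [0/1 + 1/1*2/5, 0/1 + 1/1*4/5) = [2/5, 4/5)
  'b': [0/1 + 1/1*4/5, 0/1 + 1/1*1/1) = [4/5, 1/1)
  emit 'f', narrow to [0/1, 1/5)
Step 2: interval [0/1, 1/5), width = 1/5 - 0/1 = 1/5
  'f': [0/1 + 1/5*0/1, 0/1 + 1/5*1/5) = [0/1, 1/25)
  'd': [0/1 + 1/5*1/5, 0/1 + 1/5*2/5) = [1/25, 2/25)
  'c': [0/1 + 1/5*2/5, 0/1 + 1/5*4/5) = [2/25, 4/25)
  'b': [0/1 + 1/5*4/5, 0/1 + 1/5*1/1) = [4/25, 1/5) <- contains code 119/625
  emit 'b', narrow to [4/25, 1/5)
Step 3: interval [4/25, 1/5), width = 1/5 - 4/25 = 1/25
  'f': [4/25 + 1/25*0/1, 4/25 + 1/25*1/5) = [4/25, 21/125)
  'd': [4/25 + 1/25*1/5, 4/25 + 1/25*2/5) = [21/125, 22/125)
  'c': [4/25 + 1/25*2/5, 4/25 + 1/25*4/5) = [22/125, 24/125) <- contains code 119/625
  'b': [4/25 + 1/25*4/5, 4/25 + 1/25*1/1) = [24/125, 1/5)
  emit 'c', narrow to [22/125, 24/125)
Step 4: interval [22/125, 24/125), width = 24/125 - 22/125 = 2/125
  'f': [22/125 + 2/125*0/1, 22/125 + 2/125*1/5) = [22/125, 112/625)
  'd': [22/125 + 2/125*1/5, 22/125 + 2/125*2/5) = [112/625, 114/625)
  'c': [22/125 + 2/125*2/5, 22/125 + 2/125*4/5) = [114/625, 118/625)
  'b': [22/125 + 2/125*4/5, 22/125 + 2/125*1/1) = [118/625, 24/125) <- contains code 119/625
  emit 'b', narrow to [118/625, 24/125)

Answer: fbcb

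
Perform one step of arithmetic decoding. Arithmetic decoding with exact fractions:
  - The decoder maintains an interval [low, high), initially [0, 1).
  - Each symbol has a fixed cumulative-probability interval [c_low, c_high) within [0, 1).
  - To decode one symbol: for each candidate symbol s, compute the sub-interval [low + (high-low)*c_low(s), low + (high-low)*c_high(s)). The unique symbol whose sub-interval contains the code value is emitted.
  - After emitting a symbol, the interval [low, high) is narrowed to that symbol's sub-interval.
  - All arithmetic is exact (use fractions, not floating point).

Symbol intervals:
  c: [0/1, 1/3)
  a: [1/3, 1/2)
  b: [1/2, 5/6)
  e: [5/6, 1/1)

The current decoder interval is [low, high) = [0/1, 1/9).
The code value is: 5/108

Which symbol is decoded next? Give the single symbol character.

Interval width = high − low = 1/9 − 0/1 = 1/9
Scaled code = (code − low) / width = (5/108 − 0/1) / 1/9 = 5/12
  c: [0/1, 1/3) 
  a: [1/3, 1/2) ← scaled code falls here ✓
  b: [1/2, 5/6) 
  e: [5/6, 1/1) 

Answer: a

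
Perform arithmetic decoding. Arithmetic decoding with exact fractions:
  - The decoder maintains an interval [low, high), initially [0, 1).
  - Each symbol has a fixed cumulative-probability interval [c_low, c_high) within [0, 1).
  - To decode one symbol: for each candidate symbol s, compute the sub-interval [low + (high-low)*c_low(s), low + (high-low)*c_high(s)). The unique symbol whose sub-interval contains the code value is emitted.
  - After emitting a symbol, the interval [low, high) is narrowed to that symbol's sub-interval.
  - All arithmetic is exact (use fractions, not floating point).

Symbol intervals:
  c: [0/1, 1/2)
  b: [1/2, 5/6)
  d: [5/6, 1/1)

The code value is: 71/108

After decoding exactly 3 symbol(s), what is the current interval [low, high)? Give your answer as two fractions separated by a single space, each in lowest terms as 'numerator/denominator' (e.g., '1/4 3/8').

Answer: 23/36 2/3

Derivation:
Step 1: interval [0/1, 1/1), width = 1/1 - 0/1 = 1/1
  'c': [0/1 + 1/1*0/1, 0/1 + 1/1*1/2) = [0/1, 1/2)
  'b': [0/1 + 1/1*1/2, 0/1 + 1/1*5/6) = [1/2, 5/6) <- contains code 71/108
  'd': [0/1 + 1/1*5/6, 0/1 + 1/1*1/1) = [5/6, 1/1)
  emit 'b', narrow to [1/2, 5/6)
Step 2: interval [1/2, 5/6), width = 5/6 - 1/2 = 1/3
  'c': [1/2 + 1/3*0/1, 1/2 + 1/3*1/2) = [1/2, 2/3) <- contains code 71/108
  'b': [1/2 + 1/3*1/2, 1/2 + 1/3*5/6) = [2/3, 7/9)
  'd': [1/2 + 1/3*5/6, 1/2 + 1/3*1/1) = [7/9, 5/6)
  emit 'c', narrow to [1/2, 2/3)
Step 3: interval [1/2, 2/3), width = 2/3 - 1/2 = 1/6
  'c': [1/2 + 1/6*0/1, 1/2 + 1/6*1/2) = [1/2, 7/12)
  'b': [1/2 + 1/6*1/2, 1/2 + 1/6*5/6) = [7/12, 23/36)
  'd': [1/2 + 1/6*5/6, 1/2 + 1/6*1/1) = [23/36, 2/3) <- contains code 71/108
  emit 'd', narrow to [23/36, 2/3)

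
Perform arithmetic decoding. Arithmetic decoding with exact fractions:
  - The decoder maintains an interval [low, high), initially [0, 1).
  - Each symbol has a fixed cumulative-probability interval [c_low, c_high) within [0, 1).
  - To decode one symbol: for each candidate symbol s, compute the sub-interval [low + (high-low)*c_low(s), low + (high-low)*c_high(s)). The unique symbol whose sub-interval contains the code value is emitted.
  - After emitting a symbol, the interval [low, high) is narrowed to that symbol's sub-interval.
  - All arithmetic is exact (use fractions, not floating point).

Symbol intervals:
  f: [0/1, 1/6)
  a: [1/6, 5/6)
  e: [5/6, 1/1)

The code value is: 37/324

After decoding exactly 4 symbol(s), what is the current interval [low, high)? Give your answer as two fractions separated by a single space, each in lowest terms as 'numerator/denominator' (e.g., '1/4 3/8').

Answer: 35/324 13/108

Derivation:
Step 1: interval [0/1, 1/1), width = 1/1 - 0/1 = 1/1
  'f': [0/1 + 1/1*0/1, 0/1 + 1/1*1/6) = [0/1, 1/6) <- contains code 37/324
  'a': [0/1 + 1/1*1/6, 0/1 + 1/1*5/6) = [1/6, 5/6)
  'e': [0/1 + 1/1*5/6, 0/1 + 1/1*1/1) = [5/6, 1/1)
  emit 'f', narrow to [0/1, 1/6)
Step 2: interval [0/1, 1/6), width = 1/6 - 0/1 = 1/6
  'f': [0/1 + 1/6*0/1, 0/1 + 1/6*1/6) = [0/1, 1/36)
  'a': [0/1 + 1/6*1/6, 0/1 + 1/6*5/6) = [1/36, 5/36) <- contains code 37/324
  'e': [0/1 + 1/6*5/6, 0/1 + 1/6*1/1) = [5/36, 1/6)
  emit 'a', narrow to [1/36, 5/36)
Step 3: interval [1/36, 5/36), width = 5/36 - 1/36 = 1/9
  'f': [1/36 + 1/9*0/1, 1/36 + 1/9*1/6) = [1/36, 5/108)
  'a': [1/36 + 1/9*1/6, 1/36 + 1/9*5/6) = [5/108, 13/108) <- contains code 37/324
  'e': [1/36 + 1/9*5/6, 1/36 + 1/9*1/1) = [13/108, 5/36)
  emit 'a', narrow to [5/108, 13/108)
Step 4: interval [5/108, 13/108), width = 13/108 - 5/108 = 2/27
  'f': [5/108 + 2/27*0/1, 5/108 + 2/27*1/6) = [5/108, 19/324)
  'a': [5/108 + 2/27*1/6, 5/108 + 2/27*5/6) = [19/324, 35/324)
  'e': [5/108 + 2/27*5/6, 5/108 + 2/27*1/1) = [35/324, 13/108) <- contains code 37/324
  emit 'e', narrow to [35/324, 13/108)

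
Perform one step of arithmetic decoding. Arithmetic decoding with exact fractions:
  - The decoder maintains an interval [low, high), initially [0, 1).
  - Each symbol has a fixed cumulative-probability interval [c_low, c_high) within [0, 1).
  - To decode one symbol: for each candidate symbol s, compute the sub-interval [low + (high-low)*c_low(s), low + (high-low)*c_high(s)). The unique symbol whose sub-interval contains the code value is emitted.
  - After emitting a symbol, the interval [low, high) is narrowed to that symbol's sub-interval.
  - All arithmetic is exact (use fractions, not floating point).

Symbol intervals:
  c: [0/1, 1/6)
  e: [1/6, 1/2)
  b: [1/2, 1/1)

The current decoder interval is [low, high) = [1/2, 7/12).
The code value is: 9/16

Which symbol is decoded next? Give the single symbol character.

Interval width = high − low = 7/12 − 1/2 = 1/12
Scaled code = (code − low) / width = (9/16 − 1/2) / 1/12 = 3/4
  c: [0/1, 1/6) 
  e: [1/6, 1/2) 
  b: [1/2, 1/1) ← scaled code falls here ✓

Answer: b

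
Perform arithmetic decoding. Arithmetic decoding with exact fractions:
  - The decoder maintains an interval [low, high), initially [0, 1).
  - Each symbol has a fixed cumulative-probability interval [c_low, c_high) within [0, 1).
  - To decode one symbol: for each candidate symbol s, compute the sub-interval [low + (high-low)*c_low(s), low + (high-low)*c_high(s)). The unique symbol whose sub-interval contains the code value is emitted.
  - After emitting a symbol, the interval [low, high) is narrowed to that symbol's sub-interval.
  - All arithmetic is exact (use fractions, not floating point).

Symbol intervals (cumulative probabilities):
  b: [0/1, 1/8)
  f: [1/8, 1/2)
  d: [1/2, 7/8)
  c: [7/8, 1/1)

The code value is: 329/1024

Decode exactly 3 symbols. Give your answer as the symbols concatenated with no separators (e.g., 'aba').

Answer: fdb

Derivation:
Step 1: interval [0/1, 1/1), width = 1/1 - 0/1 = 1/1
  'b': [0/1 + 1/1*0/1, 0/1 + 1/1*1/8) = [0/1, 1/8)
  'f': [0/1 + 1/1*1/8, 0/1 + 1/1*1/2) = [1/8, 1/2) <- contains code 329/1024
  'd': [0/1 + 1/1*1/2, 0/1 + 1/1*7/8) = [1/2, 7/8)
  'c': [0/1 + 1/1*7/8, 0/1 + 1/1*1/1) = [7/8, 1/1)
  emit 'f', narrow to [1/8, 1/2)
Step 2: interval [1/8, 1/2), width = 1/2 - 1/8 = 3/8
  'b': [1/8 + 3/8*0/1, 1/8 + 3/8*1/8) = [1/8, 11/64)
  'f': [1/8 + 3/8*1/8, 1/8 + 3/8*1/2) = [11/64, 5/16)
  'd': [1/8 + 3/8*1/2, 1/8 + 3/8*7/8) = [5/16, 29/64) <- contains code 329/1024
  'c': [1/8 + 3/8*7/8, 1/8 + 3/8*1/1) = [29/64, 1/2)
  emit 'd', narrow to [5/16, 29/64)
Step 3: interval [5/16, 29/64), width = 29/64 - 5/16 = 9/64
  'b': [5/16 + 9/64*0/1, 5/16 + 9/64*1/8) = [5/16, 169/512) <- contains code 329/1024
  'f': [5/16 + 9/64*1/8, 5/16 + 9/64*1/2) = [169/512, 49/128)
  'd': [5/16 + 9/64*1/2, 5/16 + 9/64*7/8) = [49/128, 223/512)
  'c': [5/16 + 9/64*7/8, 5/16 + 9/64*1/1) = [223/512, 29/64)
  emit 'b', narrow to [5/16, 169/512)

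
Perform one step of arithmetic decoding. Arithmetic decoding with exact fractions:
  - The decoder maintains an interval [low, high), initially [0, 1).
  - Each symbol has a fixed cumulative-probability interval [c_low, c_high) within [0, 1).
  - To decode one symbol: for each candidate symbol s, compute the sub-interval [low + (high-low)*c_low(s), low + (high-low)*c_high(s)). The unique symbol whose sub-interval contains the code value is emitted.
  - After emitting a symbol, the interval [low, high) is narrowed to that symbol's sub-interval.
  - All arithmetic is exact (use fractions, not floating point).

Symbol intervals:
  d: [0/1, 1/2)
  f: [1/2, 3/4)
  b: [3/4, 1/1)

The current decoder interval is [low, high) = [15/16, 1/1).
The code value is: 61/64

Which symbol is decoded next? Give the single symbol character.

Answer: d

Derivation:
Interval width = high − low = 1/1 − 15/16 = 1/16
Scaled code = (code − low) / width = (61/64 − 15/16) / 1/16 = 1/4
  d: [0/1, 1/2) ← scaled code falls here ✓
  f: [1/2, 3/4) 
  b: [3/4, 1/1) 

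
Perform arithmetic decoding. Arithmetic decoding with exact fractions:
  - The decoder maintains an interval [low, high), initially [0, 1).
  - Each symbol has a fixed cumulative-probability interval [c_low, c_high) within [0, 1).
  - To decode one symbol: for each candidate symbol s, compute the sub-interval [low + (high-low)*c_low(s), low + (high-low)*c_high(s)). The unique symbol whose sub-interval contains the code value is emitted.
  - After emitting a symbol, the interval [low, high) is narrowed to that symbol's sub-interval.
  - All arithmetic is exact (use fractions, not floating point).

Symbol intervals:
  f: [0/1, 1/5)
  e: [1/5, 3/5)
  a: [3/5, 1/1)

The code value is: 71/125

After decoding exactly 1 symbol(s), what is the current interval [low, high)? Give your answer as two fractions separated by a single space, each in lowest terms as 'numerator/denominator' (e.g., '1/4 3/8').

Answer: 1/5 3/5

Derivation:
Step 1: interval [0/1, 1/1), width = 1/1 - 0/1 = 1/1
  'f': [0/1 + 1/1*0/1, 0/1 + 1/1*1/5) = [0/1, 1/5)
  'e': [0/1 + 1/1*1/5, 0/1 + 1/1*3/5) = [1/5, 3/5) <- contains code 71/125
  'a': [0/1 + 1/1*3/5, 0/1 + 1/1*1/1) = [3/5, 1/1)
  emit 'e', narrow to [1/5, 3/5)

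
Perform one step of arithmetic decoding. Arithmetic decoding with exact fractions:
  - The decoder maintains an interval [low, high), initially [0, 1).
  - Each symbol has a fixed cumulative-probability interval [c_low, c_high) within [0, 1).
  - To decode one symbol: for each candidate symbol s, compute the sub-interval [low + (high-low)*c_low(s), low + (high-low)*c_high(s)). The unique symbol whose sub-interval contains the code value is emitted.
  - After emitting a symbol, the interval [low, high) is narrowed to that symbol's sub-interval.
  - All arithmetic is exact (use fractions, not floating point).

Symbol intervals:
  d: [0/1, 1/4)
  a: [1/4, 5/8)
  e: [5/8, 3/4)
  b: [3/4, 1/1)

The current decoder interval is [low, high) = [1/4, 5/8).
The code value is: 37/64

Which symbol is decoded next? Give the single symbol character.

Interval width = high − low = 5/8 − 1/4 = 3/8
Scaled code = (code − low) / width = (37/64 − 1/4) / 3/8 = 7/8
  d: [0/1, 1/4) 
  a: [1/4, 5/8) 
  e: [5/8, 3/4) 
  b: [3/4, 1/1) ← scaled code falls here ✓

Answer: b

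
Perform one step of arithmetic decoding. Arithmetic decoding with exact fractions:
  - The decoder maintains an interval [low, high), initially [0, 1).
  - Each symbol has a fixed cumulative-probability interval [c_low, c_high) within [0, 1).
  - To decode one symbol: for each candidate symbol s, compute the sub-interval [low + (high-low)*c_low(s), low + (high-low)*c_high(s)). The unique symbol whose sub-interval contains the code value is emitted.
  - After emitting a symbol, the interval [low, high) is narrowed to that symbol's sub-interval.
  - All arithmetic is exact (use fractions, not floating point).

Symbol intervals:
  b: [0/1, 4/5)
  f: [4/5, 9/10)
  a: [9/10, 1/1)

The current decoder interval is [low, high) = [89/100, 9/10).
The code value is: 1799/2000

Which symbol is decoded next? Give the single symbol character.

Answer: a

Derivation:
Interval width = high − low = 9/10 − 89/100 = 1/100
Scaled code = (code − low) / width = (1799/2000 − 89/100) / 1/100 = 19/20
  b: [0/1, 4/5) 
  f: [4/5, 9/10) 
  a: [9/10, 1/1) ← scaled code falls here ✓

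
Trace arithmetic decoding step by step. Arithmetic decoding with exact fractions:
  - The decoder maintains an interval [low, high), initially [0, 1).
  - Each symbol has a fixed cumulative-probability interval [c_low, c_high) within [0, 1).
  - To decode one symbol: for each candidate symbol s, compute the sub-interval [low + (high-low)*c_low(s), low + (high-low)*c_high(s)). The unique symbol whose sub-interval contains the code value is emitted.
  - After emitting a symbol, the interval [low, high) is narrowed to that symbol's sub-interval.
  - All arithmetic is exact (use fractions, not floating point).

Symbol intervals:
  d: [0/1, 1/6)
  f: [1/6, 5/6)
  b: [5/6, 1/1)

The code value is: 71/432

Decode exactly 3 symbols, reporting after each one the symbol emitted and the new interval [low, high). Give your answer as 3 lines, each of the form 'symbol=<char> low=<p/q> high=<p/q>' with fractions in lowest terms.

Answer: symbol=d low=0/1 high=1/6
symbol=b low=5/36 high=1/6
symbol=b low=35/216 high=1/6

Derivation:
Step 1: interval [0/1, 1/1), width = 1/1 - 0/1 = 1/1
  'd': [0/1 + 1/1*0/1, 0/1 + 1/1*1/6) = [0/1, 1/6) <- contains code 71/432
  'f': [0/1 + 1/1*1/6, 0/1 + 1/1*5/6) = [1/6, 5/6)
  'b': [0/1 + 1/1*5/6, 0/1 + 1/1*1/1) = [5/6, 1/1)
  emit 'd', narrow to [0/1, 1/6)
Step 2: interval [0/1, 1/6), width = 1/6 - 0/1 = 1/6
  'd': [0/1 + 1/6*0/1, 0/1 + 1/6*1/6) = [0/1, 1/36)
  'f': [0/1 + 1/6*1/6, 0/1 + 1/6*5/6) = [1/36, 5/36)
  'b': [0/1 + 1/6*5/6, 0/1 + 1/6*1/1) = [5/36, 1/6) <- contains code 71/432
  emit 'b', narrow to [5/36, 1/6)
Step 3: interval [5/36, 1/6), width = 1/6 - 5/36 = 1/36
  'd': [5/36 + 1/36*0/1, 5/36 + 1/36*1/6) = [5/36, 31/216)
  'f': [5/36 + 1/36*1/6, 5/36 + 1/36*5/6) = [31/216, 35/216)
  'b': [5/36 + 1/36*5/6, 5/36 + 1/36*1/1) = [35/216, 1/6) <- contains code 71/432
  emit 'b', narrow to [35/216, 1/6)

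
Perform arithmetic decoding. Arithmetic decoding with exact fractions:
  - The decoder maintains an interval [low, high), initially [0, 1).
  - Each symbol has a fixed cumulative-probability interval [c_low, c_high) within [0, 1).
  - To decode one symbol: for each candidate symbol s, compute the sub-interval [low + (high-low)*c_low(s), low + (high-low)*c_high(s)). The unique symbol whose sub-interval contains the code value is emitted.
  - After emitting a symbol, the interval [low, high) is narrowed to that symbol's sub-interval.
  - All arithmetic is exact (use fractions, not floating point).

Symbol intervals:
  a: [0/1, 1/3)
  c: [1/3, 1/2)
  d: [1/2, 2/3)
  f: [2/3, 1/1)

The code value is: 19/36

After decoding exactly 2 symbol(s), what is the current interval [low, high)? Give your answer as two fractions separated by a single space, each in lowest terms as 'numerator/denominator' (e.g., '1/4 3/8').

Answer: 1/2 5/9

Derivation:
Step 1: interval [0/1, 1/1), width = 1/1 - 0/1 = 1/1
  'a': [0/1 + 1/1*0/1, 0/1 + 1/1*1/3) = [0/1, 1/3)
  'c': [0/1 + 1/1*1/3, 0/1 + 1/1*1/2) = [1/3, 1/2)
  'd': [0/1 + 1/1*1/2, 0/1 + 1/1*2/3) = [1/2, 2/3) <- contains code 19/36
  'f': [0/1 + 1/1*2/3, 0/1 + 1/1*1/1) = [2/3, 1/1)
  emit 'd', narrow to [1/2, 2/3)
Step 2: interval [1/2, 2/3), width = 2/3 - 1/2 = 1/6
  'a': [1/2 + 1/6*0/1, 1/2 + 1/6*1/3) = [1/2, 5/9) <- contains code 19/36
  'c': [1/2 + 1/6*1/3, 1/2 + 1/6*1/2) = [5/9, 7/12)
  'd': [1/2 + 1/6*1/2, 1/2 + 1/6*2/3) = [7/12, 11/18)
  'f': [1/2 + 1/6*2/3, 1/2 + 1/6*1/1) = [11/18, 2/3)
  emit 'a', narrow to [1/2, 5/9)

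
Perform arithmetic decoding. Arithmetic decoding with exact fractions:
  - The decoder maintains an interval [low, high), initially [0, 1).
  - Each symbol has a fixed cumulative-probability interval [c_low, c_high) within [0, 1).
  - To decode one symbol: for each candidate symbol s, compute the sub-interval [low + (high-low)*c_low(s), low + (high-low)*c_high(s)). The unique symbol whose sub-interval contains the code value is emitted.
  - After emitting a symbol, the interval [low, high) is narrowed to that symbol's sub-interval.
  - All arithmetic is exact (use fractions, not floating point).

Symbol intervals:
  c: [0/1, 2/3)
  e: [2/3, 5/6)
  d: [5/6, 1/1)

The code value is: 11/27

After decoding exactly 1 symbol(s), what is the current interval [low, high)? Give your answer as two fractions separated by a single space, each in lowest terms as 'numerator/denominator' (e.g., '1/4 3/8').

Answer: 0/1 2/3

Derivation:
Step 1: interval [0/1, 1/1), width = 1/1 - 0/1 = 1/1
  'c': [0/1 + 1/1*0/1, 0/1 + 1/1*2/3) = [0/1, 2/3) <- contains code 11/27
  'e': [0/1 + 1/1*2/3, 0/1 + 1/1*5/6) = [2/3, 5/6)
  'd': [0/1 + 1/1*5/6, 0/1 + 1/1*1/1) = [5/6, 1/1)
  emit 'c', narrow to [0/1, 2/3)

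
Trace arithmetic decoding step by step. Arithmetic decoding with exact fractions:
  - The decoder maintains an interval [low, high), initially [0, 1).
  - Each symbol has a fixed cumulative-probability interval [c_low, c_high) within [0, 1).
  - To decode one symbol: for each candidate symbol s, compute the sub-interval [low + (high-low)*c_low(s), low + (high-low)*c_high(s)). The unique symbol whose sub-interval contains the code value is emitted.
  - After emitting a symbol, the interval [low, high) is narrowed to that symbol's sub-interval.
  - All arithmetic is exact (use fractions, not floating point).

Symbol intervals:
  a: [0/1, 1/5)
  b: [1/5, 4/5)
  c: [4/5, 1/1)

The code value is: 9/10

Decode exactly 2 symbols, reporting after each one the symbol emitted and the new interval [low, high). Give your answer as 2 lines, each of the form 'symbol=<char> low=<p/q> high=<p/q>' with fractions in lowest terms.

Answer: symbol=c low=4/5 high=1/1
symbol=b low=21/25 high=24/25

Derivation:
Step 1: interval [0/1, 1/1), width = 1/1 - 0/1 = 1/1
  'a': [0/1 + 1/1*0/1, 0/1 + 1/1*1/5) = [0/1, 1/5)
  'b': [0/1 + 1/1*1/5, 0/1 + 1/1*4/5) = [1/5, 4/5)
  'c': [0/1 + 1/1*4/5, 0/1 + 1/1*1/1) = [4/5, 1/1) <- contains code 9/10
  emit 'c', narrow to [4/5, 1/1)
Step 2: interval [4/5, 1/1), width = 1/1 - 4/5 = 1/5
  'a': [4/5 + 1/5*0/1, 4/5 + 1/5*1/5) = [4/5, 21/25)
  'b': [4/5 + 1/5*1/5, 4/5 + 1/5*4/5) = [21/25, 24/25) <- contains code 9/10
  'c': [4/5 + 1/5*4/5, 4/5 + 1/5*1/1) = [24/25, 1/1)
  emit 'b', narrow to [21/25, 24/25)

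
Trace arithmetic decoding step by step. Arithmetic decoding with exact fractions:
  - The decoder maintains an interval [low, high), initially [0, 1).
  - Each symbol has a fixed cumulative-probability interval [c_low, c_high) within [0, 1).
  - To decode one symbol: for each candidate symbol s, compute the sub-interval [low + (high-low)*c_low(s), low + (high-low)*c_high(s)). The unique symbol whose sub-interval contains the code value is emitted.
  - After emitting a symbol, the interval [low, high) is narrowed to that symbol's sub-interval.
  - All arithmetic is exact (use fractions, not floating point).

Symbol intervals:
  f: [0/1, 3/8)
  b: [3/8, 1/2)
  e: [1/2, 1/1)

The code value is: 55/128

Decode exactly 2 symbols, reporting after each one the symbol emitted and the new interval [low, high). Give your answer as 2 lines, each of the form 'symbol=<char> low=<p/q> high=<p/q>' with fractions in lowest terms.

Answer: symbol=b low=3/8 high=1/2
symbol=b low=27/64 high=7/16

Derivation:
Step 1: interval [0/1, 1/1), width = 1/1 - 0/1 = 1/1
  'f': [0/1 + 1/1*0/1, 0/1 + 1/1*3/8) = [0/1, 3/8)
  'b': [0/1 + 1/1*3/8, 0/1 + 1/1*1/2) = [3/8, 1/2) <- contains code 55/128
  'e': [0/1 + 1/1*1/2, 0/1 + 1/1*1/1) = [1/2, 1/1)
  emit 'b', narrow to [3/8, 1/2)
Step 2: interval [3/8, 1/2), width = 1/2 - 3/8 = 1/8
  'f': [3/8 + 1/8*0/1, 3/8 + 1/8*3/8) = [3/8, 27/64)
  'b': [3/8 + 1/8*3/8, 3/8 + 1/8*1/2) = [27/64, 7/16) <- contains code 55/128
  'e': [3/8 + 1/8*1/2, 3/8 + 1/8*1/1) = [7/16, 1/2)
  emit 'b', narrow to [27/64, 7/16)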